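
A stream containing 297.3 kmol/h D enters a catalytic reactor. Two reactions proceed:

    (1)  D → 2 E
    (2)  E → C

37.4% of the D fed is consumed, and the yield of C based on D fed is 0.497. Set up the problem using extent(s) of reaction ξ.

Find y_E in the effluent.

0.183

Conversion of D: D consumed = 1ξ₁ = 0.374 × 297.3 → ξ₁ = 111.2 kmol/h.
Yield of C: 1ξ₂ / 297.3 = 0.497 → ξ₂ = 147.8 kmol/h.
Outlet amounts (n = n₀ + Σ ν·ξ):
  D: 297.3 − 1(111.2) = 186.1
  E: 0 + 2(111.2) − 1(147.8) = 74.62
  C: 0 + 1(147.8) = 147.8
Total out = 408.5 kmol/h; y_E = 74.62 / 408.5 = 0.1827.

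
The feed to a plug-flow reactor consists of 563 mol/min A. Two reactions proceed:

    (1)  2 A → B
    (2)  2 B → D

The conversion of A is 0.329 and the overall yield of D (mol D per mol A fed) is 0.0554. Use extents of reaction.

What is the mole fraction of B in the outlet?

0.0688

Conversion of A: A consumed = 2ξ₁ = 0.329 × 563 → ξ₁ = 92.61 mol/min.
Yield of D: 1ξ₂ / 563 = 0.0554 → ξ₂ = 31.19 mol/min.
Outlet amounts (n = n₀ + Σ ν·ξ):
  A: 563 − 2(92.61) = 377.8
  B: 0 + 1(92.61) − 2(31.19) = 30.23
  D: 0 + 1(31.19) = 31.19
Total out = 439.2 mol/min; y_B = 30.23 / 439.2 = 0.06884.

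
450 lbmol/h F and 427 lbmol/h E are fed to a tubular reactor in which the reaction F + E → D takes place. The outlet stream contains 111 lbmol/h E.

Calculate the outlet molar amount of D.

For E: n = n₀ − 1ξ → 111 = 427 − 1ξ, giving ξ = 316 lbmol/h.
Outlet amounts (n = n₀ + ν ξ):
  F: 450 − 1(316) = 134
  E: 427 − 1(316) = 111
  D: 0 + 1(316) = 316

316 lbmol/h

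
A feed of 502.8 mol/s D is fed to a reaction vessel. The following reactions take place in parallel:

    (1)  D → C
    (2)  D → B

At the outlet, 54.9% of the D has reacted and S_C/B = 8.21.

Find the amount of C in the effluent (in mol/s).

246 mol/s

Conversion of D: D consumed = 0.549 × 502.8 = 276 mol/s = 1ξ₁ + 1ξ₂.
Selectivity: 1ξ₁ / (1ξ₂) = 8.21 → ξ₁ = 8.21 ξ₂.
Substitute: (1·8.21 + 1) ξ₂ = 276 → ξ₂ = 29.97 mol/s, ξ₁ = 246.1 mol/s.
Outlet amounts (n = n₀ + Σ ν·ξ):
  D: 502.8 − 1(246.1) − 1(29.97) = 226.8
  C: 0 + 1(246.1) = 246.1
  B: 0 + 1(29.97) = 29.97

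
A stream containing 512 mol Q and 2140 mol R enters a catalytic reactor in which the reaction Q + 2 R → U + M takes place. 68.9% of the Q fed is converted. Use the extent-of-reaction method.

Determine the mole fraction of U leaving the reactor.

0.153

Q reacted = 0.689 × 512 = 352.8 mol; ν_Q = −1, so ξ = 352.8/1 = 352.8 mol.
Outlet amounts (n = n₀ + ν ξ):
  Q: 512 − 1(352.8) = 159.2
  R: 2140 − 2(352.8) = 1434
  U: 0 + 1(352.8) = 352.8
  M: 0 + 1(352.8) = 352.8
Total out = 2299 mol; y_U = 352.8 / 2299 = 0.1534.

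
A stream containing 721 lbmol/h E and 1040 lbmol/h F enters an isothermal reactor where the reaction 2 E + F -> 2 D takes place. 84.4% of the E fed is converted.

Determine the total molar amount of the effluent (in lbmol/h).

E reacted = 0.844 × 721 = 608.5 lbmol/h; ν_E = −2, so ξ = 608.5/2 = 304.3 lbmol/h.
Outlet amounts (n = n₀ + ν ξ):
  E: 721 − 2(304.3) = 112.5
  F: 1040 − 1(304.3) = 735.7
  D: 0 + 2(304.3) = 608.5
Total out = 112.5 + 735.7 + 608.5 = 1457 lbmol/h.

1460 lbmol/h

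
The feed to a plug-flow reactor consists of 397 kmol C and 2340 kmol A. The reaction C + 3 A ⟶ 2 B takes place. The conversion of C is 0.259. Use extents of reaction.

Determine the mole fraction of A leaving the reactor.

0.803

C reacted = 0.259 × 397 = 102.8 kmol; ν_C = −1, so ξ = 102.8/1 = 102.8 kmol.
Outlet amounts (n = n₀ + ν ξ):
  C: 397 − 1(102.8) = 294.2
  A: 2340 − 3(102.8) = 2032
  B: 0 + 2(102.8) = 205.6
Total out = 2531 kmol; y_A = 2032 / 2531 = 0.8025.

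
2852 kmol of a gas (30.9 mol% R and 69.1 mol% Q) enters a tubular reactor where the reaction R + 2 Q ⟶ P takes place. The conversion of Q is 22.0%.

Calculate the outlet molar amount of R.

Q reacted = 0.22 × 1971 = 433.6 kmol; ν_Q = −2, so ξ = 433.6/2 = 216.8 kmol.
Outlet amounts (n = n₀ + ν ξ):
  R: 881.3 − 1(216.8) = 664.5
  Q: 1971 − 2(216.8) = 1537
  P: 0 + 1(216.8) = 216.8

664 kmol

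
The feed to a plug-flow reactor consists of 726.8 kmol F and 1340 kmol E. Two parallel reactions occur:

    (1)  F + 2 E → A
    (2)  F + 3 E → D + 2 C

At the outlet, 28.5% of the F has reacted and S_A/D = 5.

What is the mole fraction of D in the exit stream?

Conversion of F: F consumed = 0.285 × 726.8 = 207.1 kmol = 1ξ₁ + 1ξ₂.
Selectivity: 1ξ₁ / (1ξ₂) = 5 → ξ₁ = 5 ξ₂.
Substitute: (1·5 + 1) ξ₂ = 207.1 → ξ₂ = 34.52 kmol, ξ₁ = 172.6 kmol.
Outlet amounts (n = n₀ + Σ ν·ξ):
  F: 726.8 − 1(172.6) − 1(34.52) = 519.7
  E: 1340 − 2(172.6) − 3(34.52) = 891.2
  A: 0 + 1(172.6) = 172.6
  D: 0 + 1(34.52) = 34.52
  C: 0 + 2(34.52) = 69.05
Total out = 1687 kmol; y_D = 34.52 / 1687 = 0.02046.

0.0205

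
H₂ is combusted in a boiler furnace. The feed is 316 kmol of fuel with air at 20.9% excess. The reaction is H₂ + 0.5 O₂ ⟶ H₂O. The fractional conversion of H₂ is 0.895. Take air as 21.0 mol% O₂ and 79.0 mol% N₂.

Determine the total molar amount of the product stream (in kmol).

1080 kmol

Stoichiometric O₂ = 0.5 × 316 = 158 kmol; O₂ fed = 158 × 1.209 = 191 kmol.
N₂ fed = 191 × 79/21 = 718.6 kmol.
Fuel reacted = 0.895 × 316 → ξ = 282.8 kmol.
Outlet (n = n₀ + ν ξ):
  H₂: 316 − 1(282.8) = 33.18
  O₂: 191 − 0.5(282.8) = 49.61
  N₂: 718.6 (inert)
  H₂O: 0 + 1(282.8) = 282.8
Total out = 33.18 + 49.61 + 718.6 + 282.8 = 1084 kmol.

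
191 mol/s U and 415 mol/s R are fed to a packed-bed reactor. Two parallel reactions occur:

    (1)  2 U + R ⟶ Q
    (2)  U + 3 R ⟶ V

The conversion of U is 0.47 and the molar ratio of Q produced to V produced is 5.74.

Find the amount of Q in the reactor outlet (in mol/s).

41.3 mol/s

Conversion of U: U consumed = 0.47 × 191 = 89.77 mol/s = 2ξ₁ + 1ξ₂.
Selectivity: 1ξ₁ / (1ξ₂) = 5.74 → ξ₁ = 5.74 ξ₂.
Substitute: (2·5.74 + 1) ξ₂ = 89.77 → ξ₂ = 7.193 mol/s, ξ₁ = 41.29 mol/s.
Outlet amounts (n = n₀ + Σ ν·ξ):
  U: 191 − 2(41.29) − 1(7.193) = 101.2
  R: 415 − 1(41.29) − 3(7.193) = 352.1
  Q: 0 + 1(41.29) = 41.29
  V: 0 + 1(7.193) = 7.193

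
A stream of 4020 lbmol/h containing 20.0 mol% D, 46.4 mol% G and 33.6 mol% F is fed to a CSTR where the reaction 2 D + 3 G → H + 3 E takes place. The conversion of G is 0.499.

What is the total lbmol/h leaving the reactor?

G reacted = 0.499 × 1865 = 930.8 lbmol/h; ν_G = −3, so ξ = 930.8/3 = 310.3 lbmol/h.
Outlet amounts (n = n₀ + ν ξ):
  D: 804 − 2(310.3) = 183.5
  G: 1865 − 3(310.3) = 934.5
  H: 0 + 1(310.3) = 310.3
  E: 0 + 3(310.3) = 930.8
  F: 1351 (inert)
Total out = 183.5 + 934.5 + 310.3 + 930.8 + 1351 = 3710 lbmol/h.

3710 lbmol/h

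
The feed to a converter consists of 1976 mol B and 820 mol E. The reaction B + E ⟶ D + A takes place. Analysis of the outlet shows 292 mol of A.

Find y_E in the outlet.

0.189

For A: n = n₀ + 1ξ → 292 = 0 + 1ξ, giving ξ = 292 mol.
Outlet amounts (n = n₀ + ν ξ):
  B: 1976 − 1(292) = 1684
  E: 820 − 1(292) = 528
  D: 0 + 1(292) = 292
  A: 0 + 1(292) = 292
Total out = 2796 mol; y_E = 528 / 2796 = 0.1888.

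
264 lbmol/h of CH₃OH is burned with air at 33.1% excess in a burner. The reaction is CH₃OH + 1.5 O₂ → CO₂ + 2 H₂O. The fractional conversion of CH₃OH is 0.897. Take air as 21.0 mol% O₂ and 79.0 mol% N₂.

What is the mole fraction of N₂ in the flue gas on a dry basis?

0.82

Stoichiometric O₂ = 1.5 × 264 = 396 lbmol/h; O₂ fed = 396 × 1.331 = 527.1 lbmol/h.
N₂ fed = 527.1 × 79/21 = 1983 lbmol/h.
Fuel reacted = 0.897 × 264 → ξ = 236.8 lbmol/h.
Outlet (n = n₀ + ν ξ):
  CH₃OH: 264 − 1(236.8) = 27.19
  O₂: 527.1 − 1.5(236.8) = 171.9
  N₂: 1983 (inert)
  CO₂: 0 + 1(236.8) = 236.8
  H₂O: 0 + 2(236.8) = 473.6
Dry total = 2419 lbmol/h; y_N₂ (dry) = 1983 / 2419 = 0.8198.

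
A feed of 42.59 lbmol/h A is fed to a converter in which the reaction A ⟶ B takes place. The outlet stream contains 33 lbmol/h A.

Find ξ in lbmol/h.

For A: n = n₀ − 1ξ → 33 = 42.59 − 1ξ, giving ξ = 9.59 lbmol/h.
Outlet amounts (n = n₀ + ν ξ):
  A: 42.59 − 1(9.59) = 33
  B: 0 + 1(9.59) = 9.59

ξ = 9.59 lbmol/h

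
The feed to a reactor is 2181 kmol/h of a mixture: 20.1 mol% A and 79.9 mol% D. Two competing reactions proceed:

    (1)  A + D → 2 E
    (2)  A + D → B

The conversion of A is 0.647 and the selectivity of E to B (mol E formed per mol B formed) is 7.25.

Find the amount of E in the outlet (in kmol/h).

Conversion of A: A consumed = 0.647 × 438.4 = 283.6 kmol/h = 1ξ₁ + 1ξ₂.
Selectivity: 2ξ₁ / (1ξ₂) = 7.25 → ξ₁ = 3.625 ξ₂.
Substitute: (1·3.625 + 1) ξ₂ = 283.6 → ξ₂ = 61.33 kmol/h, ξ₁ = 222.3 kmol/h.
Outlet amounts (n = n₀ + Σ ν·ξ):
  A: 438.4 − 1(222.3) − 1(61.33) = 154.7
  D: 1743 − 1(222.3) − 1(61.33) = 1459
  E: 0 + 2(222.3) = 444.6
  B: 0 + 1(61.33) = 61.33

445 kmol/h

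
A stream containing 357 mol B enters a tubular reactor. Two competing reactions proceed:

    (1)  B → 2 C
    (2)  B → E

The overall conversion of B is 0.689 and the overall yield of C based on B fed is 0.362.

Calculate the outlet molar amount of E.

Yield of C: 2ξ₁ / 357 = 0.362 → ξ₁ = 64.62 mol.
Conversion of B: 1ξ₁ + 1ξ₂ = 0.689 × 357 = 246 → ξ₂ = 181.4 mol.
Outlet amounts (n = n₀ + Σ ν·ξ):
  B: 357 − 1(64.62) − 1(181.4) = 111
  C: 0 + 2(64.62) = 129.2
  E: 0 + 1(181.4) = 181.4

181 mol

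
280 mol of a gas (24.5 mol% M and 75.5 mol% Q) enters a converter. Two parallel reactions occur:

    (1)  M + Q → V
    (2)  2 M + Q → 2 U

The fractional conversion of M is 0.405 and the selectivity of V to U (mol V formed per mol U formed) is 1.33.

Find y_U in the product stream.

Conversion of M: M consumed = 0.405 × 68.6 = 27.78 mol = 1ξ₁ + 2ξ₂.
Selectivity: 1ξ₁ / (2ξ₂) = 1.33 → ξ₁ = 2.66 ξ₂.
Substitute: (1·2.66 + 2) ξ₂ = 27.78 → ξ₂ = 5.962 mol, ξ₁ = 15.86 mol.
Outlet amounts (n = n₀ + Σ ν·ξ):
  M: 68.6 − 1(15.86) − 2(5.962) = 40.82
  Q: 211.4 − 1(15.86) − 1(5.962) = 189.6
  V: 0 + 1(15.86) = 15.86
  U: 0 + 2(5.962) = 11.92
Total out = 258.2 mol; y_U = 11.92 / 258.2 = 0.04619.

0.0462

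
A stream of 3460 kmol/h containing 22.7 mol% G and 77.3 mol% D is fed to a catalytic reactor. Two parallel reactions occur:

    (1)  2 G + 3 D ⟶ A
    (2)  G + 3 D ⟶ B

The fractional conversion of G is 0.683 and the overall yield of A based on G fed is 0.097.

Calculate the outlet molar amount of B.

384 kmol/h

Yield of A: 1ξ₁ / 785.4 = 0.097 → ξ₁ = 76.19 kmol/h.
Conversion of G: 2ξ₁ + 1ξ₂ = 0.683 × 785.4 = 536.4 → ξ₂ = 384.1 kmol/h.
Outlet amounts (n = n₀ + Σ ν·ξ):
  G: 785.4 − 2(76.19) − 1(384.1) = 249
  D: 2675 − 3(76.19) − 3(384.1) = 1294
  A: 0 + 1(76.19) = 76.19
  B: 0 + 1(384.1) = 384.1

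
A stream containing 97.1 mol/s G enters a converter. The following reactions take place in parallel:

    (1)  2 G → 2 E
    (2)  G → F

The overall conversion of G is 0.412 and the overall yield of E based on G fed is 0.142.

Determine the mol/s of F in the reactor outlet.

Yield of E: 2ξ₁ / 97.1 = 0.142 → ξ₁ = 6.894 mol/s.
Conversion of G: 2ξ₁ + 1ξ₂ = 0.412 × 97.1 = 40.01 → ξ₂ = 26.22 mol/s.
Outlet amounts (n = n₀ + Σ ν·ξ):
  G: 97.1 − 2(6.894) − 1(26.22) = 57.09
  E: 0 + 2(6.894) = 13.79
  F: 0 + 1(26.22) = 26.22

26.2 mol/s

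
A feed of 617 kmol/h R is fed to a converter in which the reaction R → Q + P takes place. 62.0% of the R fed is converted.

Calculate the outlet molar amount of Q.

383 kmol/h

R reacted = 0.62 × 617 = 382.5 kmol/h; ν_R = −1, so ξ = 382.5/1 = 382.5 kmol/h.
Outlet amounts (n = n₀ + ν ξ):
  R: 617 − 1(382.5) = 234.5
  Q: 0 + 1(382.5) = 382.5
  P: 0 + 1(382.5) = 382.5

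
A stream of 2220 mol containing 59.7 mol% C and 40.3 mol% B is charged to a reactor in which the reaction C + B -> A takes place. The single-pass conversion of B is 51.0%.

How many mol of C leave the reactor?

B reacted = 0.51 × 894.7 = 456.3 mol; ν_B = −1, so ξ = 456.3/1 = 456.3 mol.
Outlet amounts (n = n₀ + ν ξ):
  C: 1325 − 1(456.3) = 869.1
  B: 894.7 − 1(456.3) = 438.4
  A: 0 + 1(456.3) = 456.3

869 mol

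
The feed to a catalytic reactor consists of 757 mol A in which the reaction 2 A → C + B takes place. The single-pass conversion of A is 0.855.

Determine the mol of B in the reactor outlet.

A reacted = 0.855 × 757 = 647.2 mol; ν_A = −2, so ξ = 647.2/2 = 323.6 mol.
Outlet amounts (n = n₀ + ν ξ):
  A: 757 − 2(323.6) = 109.8
  C: 0 + 1(323.6) = 323.6
  B: 0 + 1(323.6) = 323.6

324 mol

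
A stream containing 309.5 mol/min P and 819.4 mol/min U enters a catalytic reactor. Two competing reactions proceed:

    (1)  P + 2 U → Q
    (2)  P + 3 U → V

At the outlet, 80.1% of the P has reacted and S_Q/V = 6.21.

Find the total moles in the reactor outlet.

599 mol/min

Conversion of P: P consumed = 0.801 × 309.5 = 247.9 mol/min = 1ξ₁ + 1ξ₂.
Selectivity: 1ξ₁ / (1ξ₂) = 6.21 → ξ₁ = 6.21 ξ₂.
Substitute: (1·6.21 + 1) ξ₂ = 247.9 → ξ₂ = 34.38 mol/min, ξ₁ = 213.5 mol/min.
Outlet amounts (n = n₀ + Σ ν·ξ):
  P: 309.5 − 1(213.5) − 1(34.38) = 61.59
  U: 819.4 − 2(213.5) − 3(34.38) = 289.2
  Q: 0 + 1(213.5) = 213.5
  V: 0 + 1(34.38) = 34.38
Total out = 61.59 + 289.2 + 213.5 + 34.38 = 598.7 mol/min.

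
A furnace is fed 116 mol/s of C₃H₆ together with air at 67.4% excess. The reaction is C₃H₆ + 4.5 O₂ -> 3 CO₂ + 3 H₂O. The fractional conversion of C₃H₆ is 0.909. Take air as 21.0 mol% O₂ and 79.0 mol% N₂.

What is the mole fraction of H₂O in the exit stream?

Stoichiometric O₂ = 4.5 × 116 = 522 mol/s; O₂ fed = 522 × 1.674 = 873.8 mol/s.
N₂ fed = 873.8 × 79/21 = 3287 mol/s.
Fuel reacted = 0.909 × 116 → ξ = 105.4 mol/s.
Outlet (n = n₀ + ν ξ):
  C₃H₆: 116 − 1(105.4) = 10.56
  O₂: 873.8 − 4.5(105.4) = 399.3
  N₂: 3287 (inert)
  CO₂: 0 + 3(105.4) = 316.3
  H₂O: 0 + 3(105.4) = 316.3
Total out = 4330 mol/s; y_H₂O = 316.3 / 4330 = 0.07306.

0.0731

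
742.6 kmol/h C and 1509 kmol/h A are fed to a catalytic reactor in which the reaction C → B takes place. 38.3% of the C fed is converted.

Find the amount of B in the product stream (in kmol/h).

C reacted = 0.383 × 742.6 = 284.4 kmol/h; ν_C = −1, so ξ = 284.4/1 = 284.4 kmol/h.
Outlet amounts (n = n₀ + ν ξ):
  C: 742.6 − 1(284.4) = 458.2
  B: 0 + 1(284.4) = 284.4
  A: 1509 (inert)

284 kmol/h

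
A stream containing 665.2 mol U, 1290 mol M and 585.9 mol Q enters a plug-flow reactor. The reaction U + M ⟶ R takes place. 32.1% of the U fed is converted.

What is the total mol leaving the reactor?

2330 mol

U reacted = 0.321 × 665.2 = 213.5 mol; ν_U = −1, so ξ = 213.5/1 = 213.5 mol.
Outlet amounts (n = n₀ + ν ξ):
  U: 665.2 − 1(213.5) = 451.7
  M: 1290 − 1(213.5) = 1076
  R: 0 + 1(213.5) = 213.5
  Q: 585.9 (inert)
Total out = 451.7 + 1076 + 213.5 + 585.9 = 2328 mol.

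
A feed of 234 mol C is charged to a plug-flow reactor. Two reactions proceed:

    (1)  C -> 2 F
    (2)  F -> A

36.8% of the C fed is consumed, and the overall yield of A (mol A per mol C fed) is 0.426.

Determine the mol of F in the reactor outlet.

Conversion of C: C consumed = 1ξ₁ = 0.368 × 234 → ξ₁ = 86.11 mol.
Yield of A: 1ξ₂ / 234 = 0.426 → ξ₂ = 99.68 mol.
Outlet amounts (n = n₀ + Σ ν·ξ):
  C: 234 − 1(86.11) = 147.9
  F: 0 + 2(86.11) − 1(99.68) = 72.54
  A: 0 + 1(99.68) = 99.68

72.5 mol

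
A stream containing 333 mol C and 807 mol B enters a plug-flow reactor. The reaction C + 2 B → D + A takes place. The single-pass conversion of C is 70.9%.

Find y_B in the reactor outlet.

0.37

C reacted = 0.709 × 333 = 236.1 mol; ν_C = −1, so ξ = 236.1/1 = 236.1 mol.
Outlet amounts (n = n₀ + ν ξ):
  C: 333 − 1(236.1) = 96.9
  B: 807 − 2(236.1) = 334.8
  D: 0 + 1(236.1) = 236.1
  A: 0 + 1(236.1) = 236.1
Total out = 903.9 mol; y_B = 334.8 / 903.9 = 0.3704.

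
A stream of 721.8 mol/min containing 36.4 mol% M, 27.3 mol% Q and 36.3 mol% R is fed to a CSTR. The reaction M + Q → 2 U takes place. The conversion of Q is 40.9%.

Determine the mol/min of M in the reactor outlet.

182 mol/min

Q reacted = 0.409 × 197.1 = 80.59 mol/min; ν_Q = −1, so ξ = 80.59/1 = 80.59 mol/min.
Outlet amounts (n = n₀ + ν ξ):
  M: 262.7 − 1(80.59) = 182.1
  Q: 197.1 − 1(80.59) = 116.5
  U: 0 + 2(80.59) = 161.2
  R: 262 (inert)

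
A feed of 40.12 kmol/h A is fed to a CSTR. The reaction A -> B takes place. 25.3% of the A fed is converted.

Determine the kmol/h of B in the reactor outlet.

A reacted = 0.253 × 40.12 = 10.15 kmol/h; ν_A = −1, so ξ = 10.15/1 = 10.15 kmol/h.
Outlet amounts (n = n₀ + ν ξ):
  A: 40.12 − 1(10.15) = 29.97
  B: 0 + 1(10.15) = 10.15

10.2 kmol/h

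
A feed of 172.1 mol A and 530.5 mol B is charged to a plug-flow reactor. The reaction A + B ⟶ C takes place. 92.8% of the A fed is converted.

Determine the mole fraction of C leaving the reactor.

A reacted = 0.928 × 172.1 = 159.7 mol; ν_A = −1, so ξ = 159.7/1 = 159.7 mol.
Outlet amounts (n = n₀ + ν ξ):
  A: 172.1 − 1(159.7) = 12.39
  B: 530.5 − 1(159.7) = 370.8
  C: 0 + 1(159.7) = 159.7
Total out = 542.9 mol; y_C = 159.7 / 542.9 = 0.2942.

0.294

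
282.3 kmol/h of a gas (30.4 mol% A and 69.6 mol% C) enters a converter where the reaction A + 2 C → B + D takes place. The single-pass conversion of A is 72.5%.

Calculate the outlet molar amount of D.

62.2 kmol/h

A reacted = 0.725 × 85.82 = 62.22 kmol/h; ν_A = −1, so ξ = 62.22/1 = 62.22 kmol/h.
Outlet amounts (n = n₀ + ν ξ):
  A: 85.82 − 1(62.22) = 23.6
  C: 196.5 − 2(62.22) = 72.04
  B: 0 + 1(62.22) = 62.22
  D: 0 + 1(62.22) = 62.22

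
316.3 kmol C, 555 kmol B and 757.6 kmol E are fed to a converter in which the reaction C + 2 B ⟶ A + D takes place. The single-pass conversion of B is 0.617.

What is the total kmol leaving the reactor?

B reacted = 0.617 × 555 = 342.4 kmol; ν_B = −2, so ξ = 342.4/2 = 171.2 kmol.
Outlet amounts (n = n₀ + ν ξ):
  C: 316.3 − 1(171.2) = 145.1
  B: 555 − 2(171.2) = 212.6
  A: 0 + 1(171.2) = 171.2
  D: 0 + 1(171.2) = 171.2
  E: 757.6 (inert)
Total out = 145.1 + 212.6 + 171.2 + 171.2 + 757.6 = 1458 kmol.

1460 kmol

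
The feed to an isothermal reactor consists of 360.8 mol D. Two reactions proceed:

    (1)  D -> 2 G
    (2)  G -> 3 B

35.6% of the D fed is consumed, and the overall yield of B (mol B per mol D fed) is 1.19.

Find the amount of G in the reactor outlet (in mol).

Conversion of D: D consumed = 1ξ₁ = 0.356 × 360.8 → ξ₁ = 128.4 mol.
Yield of B: 3ξ₂ / 360.8 = 1.19 → ξ₂ = 143.1 mol.
Outlet amounts (n = n₀ + Σ ν·ξ):
  D: 360.8 − 1(128.4) = 232.4
  G: 0 + 2(128.4) − 1(143.1) = 113.8
  B: 0 + 3(143.1) = 429.4

114 mol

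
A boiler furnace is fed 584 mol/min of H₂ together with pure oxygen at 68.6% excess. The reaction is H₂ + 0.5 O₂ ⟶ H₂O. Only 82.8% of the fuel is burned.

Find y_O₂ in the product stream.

Stoichiometric O₂ = 0.5 × 584 = 292 mol/min; O₂ fed = 292 × 1.686 = 492.3 mol/min.
Fuel reacted = 0.828 × 584 → ξ = 483.6 mol/min.
Outlet (n = n₀ + ν ξ):
  H₂: 584 − 1(483.6) = 100.4
  O₂: 492.3 − 0.5(483.6) = 250.5
  H₂O: 0 + 1(483.6) = 483.6
Total out = 834.5 mol/min; y_O₂ = 250.5 / 834.5 = 0.3002.

0.3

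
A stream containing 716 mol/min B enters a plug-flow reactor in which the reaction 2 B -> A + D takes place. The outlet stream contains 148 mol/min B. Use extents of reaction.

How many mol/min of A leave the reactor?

For B: n = n₀ − 2ξ → 148 = 716 − 2ξ, giving ξ = 284 mol/min.
Outlet amounts (n = n₀ + ν ξ):
  B: 716 − 2(284) = 148
  A: 0 + 1(284) = 284
  D: 0 + 1(284) = 284

284 mol/min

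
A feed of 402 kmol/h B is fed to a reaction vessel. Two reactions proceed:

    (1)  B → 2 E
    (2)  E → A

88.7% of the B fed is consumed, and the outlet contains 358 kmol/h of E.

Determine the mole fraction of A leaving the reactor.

Conversion of B: B consumed = 1ξ₁ = 0.887 × 402 → ξ₁ = 356.6 kmol/h.
E balance: n_E = 0 + 2ξ₁ − 1ξ₂ = 358 → ξ₂ = (2·356.6 − 358)/1 = 355.1 kmol/h.
Outlet amounts (n = n₀ + Σ ν·ξ):
  B: 402 − 1(356.6) = 45.43
  E: 0 + 2(356.6) − 1(355.1) = 358
  A: 0 + 1(355.1) = 355.1
Total out = 758.6 kmol/h; y_A = 355.1 / 758.6 = 0.4682.

0.468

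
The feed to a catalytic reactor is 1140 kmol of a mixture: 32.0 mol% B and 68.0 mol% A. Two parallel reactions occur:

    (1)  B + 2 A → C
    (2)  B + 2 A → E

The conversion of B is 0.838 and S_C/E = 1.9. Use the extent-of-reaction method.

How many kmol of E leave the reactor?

105 kmol

Conversion of B: B consumed = 0.838 × 364.8 = 305.7 kmol = 1ξ₁ + 1ξ₂.
Selectivity: 1ξ₁ / (1ξ₂) = 1.9 → ξ₁ = 1.9 ξ₂.
Substitute: (1·1.9 + 1) ξ₂ = 305.7 → ξ₂ = 105.4 kmol, ξ₁ = 200.3 kmol.
Outlet amounts (n = n₀ + Σ ν·ξ):
  B: 364.8 − 1(200.3) − 1(105.4) = 59.1
  A: 775.2 − 2(200.3) − 2(105.4) = 163.8
  C: 0 + 1(200.3) = 200.3
  E: 0 + 1(105.4) = 105.4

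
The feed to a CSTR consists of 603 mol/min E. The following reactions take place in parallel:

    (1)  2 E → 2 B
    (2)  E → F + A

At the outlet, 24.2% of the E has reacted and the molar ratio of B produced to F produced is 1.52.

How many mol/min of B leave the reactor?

88 mol/min

Conversion of E: E consumed = 0.242 × 603 = 145.9 mol/min = 2ξ₁ + 1ξ₂.
Selectivity: 2ξ₁ / (1ξ₂) = 1.52 → ξ₁ = 0.76 ξ₂.
Substitute: (2·0.76 + 1) ξ₂ = 145.9 → ξ₂ = 57.91 mol/min, ξ₁ = 44.01 mol/min.
Outlet amounts (n = n₀ + Σ ν·ξ):
  E: 603 − 2(44.01) − 1(57.91) = 457.1
  B: 0 + 2(44.01) = 88.02
  F: 0 + 1(57.91) = 57.91
  A: 0 + 1(57.91) = 57.91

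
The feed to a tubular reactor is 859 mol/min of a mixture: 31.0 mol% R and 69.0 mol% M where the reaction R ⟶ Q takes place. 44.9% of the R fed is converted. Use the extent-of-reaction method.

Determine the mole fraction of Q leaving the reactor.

R reacted = 0.449 × 266.3 = 119.6 mol/min; ν_R = −1, so ξ = 119.6/1 = 119.6 mol/min.
Outlet amounts (n = n₀ + ν ξ):
  R: 266.3 − 1(119.6) = 146.7
  Q: 0 + 1(119.6) = 119.6
  M: 592.7 (inert)
Total out = 859 mol/min; y_Q = 119.6 / 859 = 0.1392.

0.139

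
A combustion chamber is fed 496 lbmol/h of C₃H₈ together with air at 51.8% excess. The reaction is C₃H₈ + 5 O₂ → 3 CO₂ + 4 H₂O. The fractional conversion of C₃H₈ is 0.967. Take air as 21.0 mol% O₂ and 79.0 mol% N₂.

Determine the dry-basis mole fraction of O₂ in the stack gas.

0.0805

Stoichiometric O₂ = 5 × 496 = 2480 lbmol/h; O₂ fed = 2480 × 1.518 = 3765 lbmol/h.
N₂ fed = 3765 × 79/21 = 14160 lbmol/h.
Fuel reacted = 0.967 × 496 → ξ = 479.6 lbmol/h.
Outlet (n = n₀ + ν ξ):
  C₃H₈: 496 − 1(479.6) = 16.37
  O₂: 3765 − 5(479.6) = 1366
  N₂: 14160 (inert)
  CO₂: 0 + 3(479.6) = 1439
  H₂O: 0 + 4(479.6) = 1919
Dry total = 16980 lbmol/h; y_O₂ (dry) = 1366 / 16980 = 0.08046.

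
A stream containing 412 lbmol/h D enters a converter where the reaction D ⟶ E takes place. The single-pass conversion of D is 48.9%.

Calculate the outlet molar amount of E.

D reacted = 0.489 × 412 = 201.5 lbmol/h; ν_D = −1, so ξ = 201.5/1 = 201.5 lbmol/h.
Outlet amounts (n = n₀ + ν ξ):
  D: 412 − 1(201.5) = 210.5
  E: 0 + 1(201.5) = 201.5

201 lbmol/h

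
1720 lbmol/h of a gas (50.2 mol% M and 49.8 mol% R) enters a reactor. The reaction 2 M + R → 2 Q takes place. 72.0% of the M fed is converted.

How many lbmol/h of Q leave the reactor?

M reacted = 0.72 × 863.4 = 621.7 lbmol/h; ν_M = −2, so ξ = 621.7/2 = 310.8 lbmol/h.
Outlet amounts (n = n₀ + ν ξ):
  M: 863.4 − 2(310.8) = 241.8
  R: 856.6 − 1(310.8) = 545.7
  Q: 0 + 2(310.8) = 621.7

622 lbmol/h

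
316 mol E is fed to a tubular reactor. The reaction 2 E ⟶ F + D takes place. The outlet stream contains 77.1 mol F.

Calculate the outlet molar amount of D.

77.1 mol

For F: n = n₀ + 1ξ → 77.1 = 0 + 1ξ, giving ξ = 77.1 mol.
Outlet amounts (n = n₀ + ν ξ):
  E: 316 − 2(77.1) = 161.8
  F: 0 + 1(77.1) = 77.1
  D: 0 + 1(77.1) = 77.1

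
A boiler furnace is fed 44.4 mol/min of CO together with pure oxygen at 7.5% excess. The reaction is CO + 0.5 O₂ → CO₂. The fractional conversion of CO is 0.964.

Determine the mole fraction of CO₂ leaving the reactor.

Stoichiometric O₂ = 0.5 × 44.4 = 22.2 mol/min; O₂ fed = 22.2 × 1.075 = 23.86 mol/min.
Fuel reacted = 0.964 × 44.4 → ξ = 42.8 mol/min.
Outlet (n = n₀ + ν ξ):
  CO: 44.4 − 1(42.8) = 1.598
  O₂: 23.86 − 0.5(42.8) = 2.464
  CO₂: 0 + 1(42.8) = 42.8
Total out = 46.86 mol/min; y_CO₂ = 42.8 / 46.86 = 0.9133.

0.913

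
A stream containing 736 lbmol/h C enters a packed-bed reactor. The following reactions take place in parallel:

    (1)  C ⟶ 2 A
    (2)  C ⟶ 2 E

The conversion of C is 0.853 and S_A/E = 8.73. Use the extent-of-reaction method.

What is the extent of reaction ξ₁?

ξ₁ = 563 lbmol/h

Conversion of C: C consumed = 0.853 × 736 = 627.8 lbmol/h = 1ξ₁ + 1ξ₂.
Selectivity: 2ξ₁ / (2ξ₂) = 8.73 → ξ₁ = 8.73 ξ₂.
Substitute: (1·8.73 + 1) ξ₂ = 627.8 → ξ₂ = 64.52 lbmol/h, ξ₁ = 563.3 lbmol/h.
Outlet amounts (n = n₀ + Σ ν·ξ):
  C: 736 − 1(563.3) − 1(64.52) = 108.2
  A: 0 + 2(563.3) = 1127
  E: 0 + 2(64.52) = 129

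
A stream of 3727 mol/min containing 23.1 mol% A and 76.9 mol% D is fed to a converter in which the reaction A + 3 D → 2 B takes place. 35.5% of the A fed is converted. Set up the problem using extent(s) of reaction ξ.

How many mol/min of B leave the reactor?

A reacted = 0.355 × 860.9 = 305.6 mol/min; ν_A = −1, so ξ = 305.6/1 = 305.6 mol/min.
Outlet amounts (n = n₀ + ν ξ):
  A: 860.9 − 1(305.6) = 555.3
  D: 2866 − 3(305.6) = 1949
  B: 0 + 2(305.6) = 611.3

611 mol/min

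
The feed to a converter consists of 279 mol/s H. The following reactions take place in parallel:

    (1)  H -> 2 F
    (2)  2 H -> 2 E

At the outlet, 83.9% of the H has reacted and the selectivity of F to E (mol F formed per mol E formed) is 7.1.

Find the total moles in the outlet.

Conversion of H: H consumed = 0.839 × 279 = 234.1 mol/s = 1ξ₁ + 2ξ₂.
Selectivity: 2ξ₁ / (2ξ₂) = 7.1 → ξ₁ = 7.1 ξ₂.
Substitute: (1·7.1 + 2) ξ₂ = 234.1 → ξ₂ = 25.72 mol/s, ξ₁ = 182.6 mol/s.
Outlet amounts (n = n₀ + Σ ν·ξ):
  H: 279 − 1(182.6) − 2(25.72) = 44.92
  F: 0 + 2(182.6) = 365.3
  E: 0 + 2(25.72) = 51.45
Total out = 44.92 + 365.3 + 51.45 = 461.6 mol/s.

462 mol/s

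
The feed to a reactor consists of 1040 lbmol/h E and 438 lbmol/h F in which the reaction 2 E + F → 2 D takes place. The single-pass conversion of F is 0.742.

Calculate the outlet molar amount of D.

F reacted = 0.742 × 438 = 325 lbmol/h; ν_F = −1, so ξ = 325/1 = 325 lbmol/h.
Outlet amounts (n = n₀ + ν ξ):
  E: 1040 − 2(325) = 390
  F: 438 − 1(325) = 113
  D: 0 + 2(325) = 650

650 lbmol/h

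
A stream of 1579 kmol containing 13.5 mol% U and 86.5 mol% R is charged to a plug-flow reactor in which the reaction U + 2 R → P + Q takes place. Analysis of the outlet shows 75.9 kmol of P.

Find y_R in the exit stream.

For P: n = n₀ + 1ξ → 75.9 = 0 + 1ξ, giving ξ = 75.9 kmol.
Outlet amounts (n = n₀ + ν ξ):
  U: 213.2 − 1(75.9) = 137.3
  R: 1366 − 2(75.9) = 1214
  P: 0 + 1(75.9) = 75.9
  Q: 0 + 1(75.9) = 75.9
Total out = 1503 kmol; y_R = 1214 / 1503 = 0.8077.

0.808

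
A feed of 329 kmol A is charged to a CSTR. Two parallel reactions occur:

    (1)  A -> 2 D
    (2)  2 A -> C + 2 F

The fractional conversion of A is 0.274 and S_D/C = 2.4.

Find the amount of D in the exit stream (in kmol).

Conversion of A: A consumed = 0.274 × 329 = 90.15 kmol = 1ξ₁ + 2ξ₂.
Selectivity: 2ξ₁ / (1ξ₂) = 2.4 → ξ₁ = 1.2 ξ₂.
Substitute: (1·1.2 + 2) ξ₂ = 90.15 → ξ₂ = 28.17 kmol, ξ₁ = 33.8 kmol.
Outlet amounts (n = n₀ + Σ ν·ξ):
  A: 329 − 1(33.8) − 2(28.17) = 238.9
  D: 0 + 2(33.8) = 67.61
  C: 0 + 1(28.17) = 28.17
  F: 0 + 2(28.17) = 56.34

67.6 kmol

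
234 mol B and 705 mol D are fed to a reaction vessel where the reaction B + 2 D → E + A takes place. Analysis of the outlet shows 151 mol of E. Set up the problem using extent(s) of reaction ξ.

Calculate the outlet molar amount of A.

151 mol

For E: n = n₀ + 1ξ → 151 = 0 + 1ξ, giving ξ = 151 mol.
Outlet amounts (n = n₀ + ν ξ):
  B: 234 − 1(151) = 83
  D: 705 − 2(151) = 403
  E: 0 + 1(151) = 151
  A: 0 + 1(151) = 151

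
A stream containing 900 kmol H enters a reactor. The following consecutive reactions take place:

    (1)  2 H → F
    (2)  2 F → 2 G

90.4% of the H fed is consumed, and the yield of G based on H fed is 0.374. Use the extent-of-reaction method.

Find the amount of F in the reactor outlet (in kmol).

70.2 kmol

Conversion of H: H consumed = 2ξ₁ = 0.904 × 900 → ξ₁ = 406.8 kmol.
Yield of G: 2ξ₂ / 900 = 0.374 → ξ₂ = 168.3 kmol.
Outlet amounts (n = n₀ + Σ ν·ξ):
  H: 900 − 2(406.8) = 86.4
  F: 0 + 1(406.8) − 2(168.3) = 70.2
  G: 0 + 2(168.3) = 336.6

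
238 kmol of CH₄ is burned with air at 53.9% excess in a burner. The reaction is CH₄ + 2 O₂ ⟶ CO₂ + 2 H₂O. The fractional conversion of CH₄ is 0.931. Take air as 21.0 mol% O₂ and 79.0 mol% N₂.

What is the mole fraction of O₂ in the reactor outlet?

0.0777

Stoichiometric O₂ = 2 × 238 = 476 kmol; O₂ fed = 476 × 1.539 = 732.6 kmol.
N₂ fed = 732.6 × 79/21 = 2756 kmol.
Fuel reacted = 0.931 × 238 → ξ = 221.6 kmol.
Outlet (n = n₀ + ν ξ):
  CH₄: 238 − 1(221.6) = 16.42
  O₂: 732.6 − 2(221.6) = 289.4
  N₂: 2756 (inert)
  CO₂: 0 + 1(221.6) = 221.6
  H₂O: 0 + 2(221.6) = 443.2
Total out = 3726 kmol; y_O₂ = 289.4 / 3726 = 0.07766.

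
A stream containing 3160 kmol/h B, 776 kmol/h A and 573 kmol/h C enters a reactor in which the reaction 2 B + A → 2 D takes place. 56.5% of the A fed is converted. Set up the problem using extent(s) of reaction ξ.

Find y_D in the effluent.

0.215

A reacted = 0.565 × 776 = 438.4 kmol/h; ν_A = −1, so ξ = 438.4/1 = 438.4 kmol/h.
Outlet amounts (n = n₀ + ν ξ):
  B: 3160 − 2(438.4) = 2283
  A: 776 − 1(438.4) = 337.6
  D: 0 + 2(438.4) = 876.9
  C: 573 (inert)
Total out = 4071 kmol/h; y_D = 876.9 / 4071 = 0.2154.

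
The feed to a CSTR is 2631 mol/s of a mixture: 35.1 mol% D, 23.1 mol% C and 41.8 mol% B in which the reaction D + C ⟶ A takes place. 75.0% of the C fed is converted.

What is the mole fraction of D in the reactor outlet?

C reacted = 0.75 × 607.8 = 455.8 mol/s; ν_C = −1, so ξ = 455.8/1 = 455.8 mol/s.
Outlet amounts (n = n₀ + ν ξ):
  D: 923.5 − 1(455.8) = 467.7
  C: 607.8 − 1(455.8) = 151.9
  A: 0 + 1(455.8) = 455.8
  B: 1100 (inert)
Total out = 2175 mol/s; y_D = 467.7 / 2175 = 0.215.

0.215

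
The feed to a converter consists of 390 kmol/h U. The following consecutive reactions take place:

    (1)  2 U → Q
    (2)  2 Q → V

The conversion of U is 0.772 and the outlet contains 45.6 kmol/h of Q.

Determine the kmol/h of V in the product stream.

52.5 kmol/h

Conversion of U: U consumed = 2ξ₁ = 0.772 × 390 → ξ₁ = 150.5 kmol/h.
Q balance: n_Q = 0 + 1ξ₁ − 2ξ₂ = 45.6 → ξ₂ = (1·150.5 − 45.6)/2 = 52.47 kmol/h.
Outlet amounts (n = n₀ + Σ ν·ξ):
  U: 390 − 2(150.5) = 88.92
  Q: 0 + 1(150.5) − 2(52.47) = 45.6
  V: 0 + 1(52.47) = 52.47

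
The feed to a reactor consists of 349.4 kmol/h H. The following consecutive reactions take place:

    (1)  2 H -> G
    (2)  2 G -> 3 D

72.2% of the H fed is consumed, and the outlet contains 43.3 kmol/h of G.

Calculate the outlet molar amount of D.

Conversion of H: H consumed = 2ξ₁ = 0.722 × 349.4 → ξ₁ = 126.1 kmol/h.
G balance: n_G = 0 + 1ξ₁ − 2ξ₂ = 43.3 → ξ₂ = (1·126.1 − 43.3)/2 = 41.42 kmol/h.
Outlet amounts (n = n₀ + Σ ν·ξ):
  H: 349.4 − 2(126.1) = 97.13
  G: 0 + 1(126.1) − 2(41.42) = 43.3
  D: 0 + 3(41.42) = 124.3

124 kmol/h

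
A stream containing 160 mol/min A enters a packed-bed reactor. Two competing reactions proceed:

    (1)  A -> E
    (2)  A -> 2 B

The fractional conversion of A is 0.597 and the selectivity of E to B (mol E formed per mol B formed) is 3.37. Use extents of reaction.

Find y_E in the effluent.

Conversion of A: A consumed = 0.597 × 160 = 95.52 mol/min = 1ξ₁ + 1ξ₂.
Selectivity: 1ξ₁ / (2ξ₂) = 3.37 → ξ₁ = 6.74 ξ₂.
Substitute: (1·6.74 + 1) ξ₂ = 95.52 → ξ₂ = 12.34 mol/min, ξ₁ = 83.18 mol/min.
Outlet amounts (n = n₀ + Σ ν·ξ):
  A: 160 − 1(83.18) − 1(12.34) = 64.48
  E: 0 + 1(83.18) = 83.18
  B: 0 + 2(12.34) = 24.68
Total out = 172.3 mol/min; y_E = 83.18 / 172.3 = 0.4826.

0.483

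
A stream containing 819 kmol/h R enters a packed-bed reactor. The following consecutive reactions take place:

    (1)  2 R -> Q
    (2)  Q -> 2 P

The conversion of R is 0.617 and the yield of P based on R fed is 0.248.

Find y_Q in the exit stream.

Conversion of R: R consumed = 2ξ₁ = 0.617 × 819 → ξ₁ = 252.7 kmol/h.
Yield of P: 2ξ₂ / 819 = 0.248 → ξ₂ = 101.6 kmol/h.
Outlet amounts (n = n₀ + Σ ν·ξ):
  R: 819 − 2(252.7) = 313.7
  Q: 0 + 1(252.7) − 1(101.6) = 151.1
  P: 0 + 2(101.6) = 203.1
Total out = 667.9 kmol/h; y_Q = 151.1 / 667.9 = 0.2262.

0.226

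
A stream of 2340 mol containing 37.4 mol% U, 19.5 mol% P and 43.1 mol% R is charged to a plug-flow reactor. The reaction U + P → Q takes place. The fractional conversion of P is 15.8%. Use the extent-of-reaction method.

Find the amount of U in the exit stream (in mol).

P reacted = 0.158 × 456.3 = 72.1 mol; ν_P = −1, so ξ = 72.1/1 = 72.1 mol.
Outlet amounts (n = n₀ + ν ξ):
  U: 875.2 − 1(72.1) = 803.1
  P: 456.3 − 1(72.1) = 384.2
  Q: 0 + 1(72.1) = 72.1
  R: 1009 (inert)

803 mol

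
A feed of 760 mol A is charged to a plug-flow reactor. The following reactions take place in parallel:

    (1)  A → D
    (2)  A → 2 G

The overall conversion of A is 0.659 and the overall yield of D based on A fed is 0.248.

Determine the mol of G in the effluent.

Yield of D: 1ξ₁ / 760 = 0.248 → ξ₁ = 188.5 mol.
Conversion of A: 1ξ₁ + 1ξ₂ = 0.659 × 760 = 500.8 → ξ₂ = 312.4 mol.
Outlet amounts (n = n₀ + Σ ν·ξ):
  A: 760 − 1(188.5) − 1(312.4) = 259.2
  D: 0 + 1(188.5) = 188.5
  G: 0 + 2(312.4) = 624.7

625 mol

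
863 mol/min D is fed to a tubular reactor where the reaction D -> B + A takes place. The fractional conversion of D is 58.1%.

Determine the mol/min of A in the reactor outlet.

501 mol/min

D reacted = 0.581 × 863 = 501.4 mol/min; ν_D = −1, so ξ = 501.4/1 = 501.4 mol/min.
Outlet amounts (n = n₀ + ν ξ):
  D: 863 − 1(501.4) = 361.6
  B: 0 + 1(501.4) = 501.4
  A: 0 + 1(501.4) = 501.4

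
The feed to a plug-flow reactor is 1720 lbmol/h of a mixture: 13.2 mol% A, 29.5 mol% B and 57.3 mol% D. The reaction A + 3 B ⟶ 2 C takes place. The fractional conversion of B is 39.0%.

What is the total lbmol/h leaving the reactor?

1590 lbmol/h

B reacted = 0.39 × 507.4 = 197.9 lbmol/h; ν_B = −3, so ξ = 197.9/3 = 65.96 lbmol/h.
Outlet amounts (n = n₀ + ν ξ):
  A: 227 − 1(65.96) = 161.1
  B: 507.4 − 3(65.96) = 309.5
  C: 0 + 2(65.96) = 131.9
  D: 985.6 (inert)
Total out = 161.1 + 309.5 + 131.9 + 985.6 = 1588 lbmol/h.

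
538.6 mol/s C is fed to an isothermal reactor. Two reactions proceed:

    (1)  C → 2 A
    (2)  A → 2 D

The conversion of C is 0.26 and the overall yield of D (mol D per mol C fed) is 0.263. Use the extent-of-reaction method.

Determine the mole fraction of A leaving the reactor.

0.279

Conversion of C: C consumed = 1ξ₁ = 0.26 × 538.6 → ξ₁ = 140 mol/s.
Yield of D: 2ξ₂ / 538.6 = 0.263 → ξ₂ = 70.83 mol/s.
Outlet amounts (n = n₀ + Σ ν·ξ):
  C: 538.6 − 1(140) = 398.6
  A: 0 + 2(140) − 1(70.83) = 209.2
  D: 0 + 2(70.83) = 141.7
Total out = 749.5 mol/s; y_A = 209.2 / 749.5 = 0.2792.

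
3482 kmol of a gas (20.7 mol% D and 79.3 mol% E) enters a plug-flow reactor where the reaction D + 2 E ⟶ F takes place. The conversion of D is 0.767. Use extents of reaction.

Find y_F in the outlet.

0.233

D reacted = 0.767 × 720.8 = 552.8 kmol; ν_D = −1, so ξ = 552.8/1 = 552.8 kmol.
Outlet amounts (n = n₀ + ν ξ):
  D: 720.8 − 1(552.8) = 167.9
  E: 2761 − 2(552.8) = 1656
  F: 0 + 1(552.8) = 552.8
Total out = 2376 kmol; y_F = 552.8 / 2376 = 0.2326.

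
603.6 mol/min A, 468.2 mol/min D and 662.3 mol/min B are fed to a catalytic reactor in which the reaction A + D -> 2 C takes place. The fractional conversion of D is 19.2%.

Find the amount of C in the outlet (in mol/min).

180 mol/min

D reacted = 0.192 × 468.2 = 89.89 mol/min; ν_D = −1, so ξ = 89.89/1 = 89.89 mol/min.
Outlet amounts (n = n₀ + ν ξ):
  A: 603.6 − 1(89.89) = 513.7
  D: 468.2 − 1(89.89) = 378.3
  C: 0 + 2(89.89) = 179.8
  B: 662.3 (inert)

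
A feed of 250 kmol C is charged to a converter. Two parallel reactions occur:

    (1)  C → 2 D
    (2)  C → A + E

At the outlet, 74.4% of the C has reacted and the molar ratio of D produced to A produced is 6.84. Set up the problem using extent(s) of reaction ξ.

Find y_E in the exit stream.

0.0965

Conversion of C: C consumed = 0.744 × 250 = 186 kmol = 1ξ₁ + 1ξ₂.
Selectivity: 2ξ₁ / (1ξ₂) = 6.84 → ξ₁ = 3.42 ξ₂.
Substitute: (1·3.42 + 1) ξ₂ = 186 → ξ₂ = 42.08 kmol, ξ₁ = 143.9 kmol.
Outlet amounts (n = n₀ + Σ ν·ξ):
  C: 250 − 1(143.9) − 1(42.08) = 64
  D: 0 + 2(143.9) = 287.8
  A: 0 + 1(42.08) = 42.08
  E: 0 + 1(42.08) = 42.08
Total out = 436 kmol; y_E = 42.08 / 436 = 0.09652.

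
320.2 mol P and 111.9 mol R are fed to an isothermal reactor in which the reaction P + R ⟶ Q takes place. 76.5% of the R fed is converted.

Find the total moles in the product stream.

346 mol

R reacted = 0.765 × 111.9 = 85.6 mol; ν_R = −1, so ξ = 85.6/1 = 85.6 mol.
Outlet amounts (n = n₀ + ν ξ):
  P: 320.2 − 1(85.6) = 234.6
  R: 111.9 − 1(85.6) = 26.3
  Q: 0 + 1(85.6) = 85.6
Total out = 234.6 + 26.3 + 85.6 = 346.5 mol.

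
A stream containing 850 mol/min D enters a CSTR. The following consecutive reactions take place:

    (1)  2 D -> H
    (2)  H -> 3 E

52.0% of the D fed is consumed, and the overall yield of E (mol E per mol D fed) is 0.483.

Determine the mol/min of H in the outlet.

84.2 mol/min

Conversion of D: D consumed = 2ξ₁ = 0.52 × 850 → ξ₁ = 221 mol/min.
Yield of E: 3ξ₂ / 850 = 0.483 → ξ₂ = 136.8 mol/min.
Outlet amounts (n = n₀ + Σ ν·ξ):
  D: 850 − 2(221) = 408
  H: 0 + 1(221) − 1(136.8) = 84.15
  E: 0 + 3(136.8) = 410.5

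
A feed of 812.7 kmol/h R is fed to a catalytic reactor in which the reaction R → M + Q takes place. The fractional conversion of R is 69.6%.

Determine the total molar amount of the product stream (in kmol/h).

R reacted = 0.696 × 812.7 = 565.6 kmol/h; ν_R = −1, so ξ = 565.6/1 = 565.6 kmol/h.
Outlet amounts (n = n₀ + ν ξ):
  R: 812.7 − 1(565.6) = 247.1
  M: 0 + 1(565.6) = 565.6
  Q: 0 + 1(565.6) = 565.6
Total out = 247.1 + 565.6 + 565.6 = 1378 kmol/h.

1380 kmol/h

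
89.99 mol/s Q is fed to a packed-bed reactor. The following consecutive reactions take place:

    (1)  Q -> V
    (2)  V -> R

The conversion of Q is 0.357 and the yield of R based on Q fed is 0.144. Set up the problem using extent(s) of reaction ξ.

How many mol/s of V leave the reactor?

19.2 mol/s

Conversion of Q: Q consumed = 1ξ₁ = 0.357 × 89.99 → ξ₁ = 32.13 mol/s.
Yield of R: 1ξ₂ / 89.99 = 0.144 → ξ₂ = 12.96 mol/s.
Outlet amounts (n = n₀ + Σ ν·ξ):
  Q: 89.99 − 1(32.13) = 57.86
  V: 0 + 1(32.13) − 1(12.96) = 19.17
  R: 0 + 1(12.96) = 12.96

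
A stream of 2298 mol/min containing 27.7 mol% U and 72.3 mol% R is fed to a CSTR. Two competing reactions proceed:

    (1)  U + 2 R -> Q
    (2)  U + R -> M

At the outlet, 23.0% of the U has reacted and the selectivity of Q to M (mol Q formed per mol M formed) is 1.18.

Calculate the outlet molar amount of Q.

79.2 mol/min

Conversion of U: U consumed = 0.23 × 636.5 = 146.4 mol/min = 1ξ₁ + 1ξ₂.
Selectivity: 1ξ₁ / (1ξ₂) = 1.18 → ξ₁ = 1.18 ξ₂.
Substitute: (1·1.18 + 1) ξ₂ = 146.4 → ξ₂ = 67.16 mol/min, ξ₁ = 79.25 mol/min.
Outlet amounts (n = n₀ + Σ ν·ξ):
  U: 636.5 − 1(79.25) − 1(67.16) = 490.1
  R: 1661 − 2(79.25) − 1(67.16) = 1436
  Q: 0 + 1(79.25) = 79.25
  M: 0 + 1(67.16) = 67.16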